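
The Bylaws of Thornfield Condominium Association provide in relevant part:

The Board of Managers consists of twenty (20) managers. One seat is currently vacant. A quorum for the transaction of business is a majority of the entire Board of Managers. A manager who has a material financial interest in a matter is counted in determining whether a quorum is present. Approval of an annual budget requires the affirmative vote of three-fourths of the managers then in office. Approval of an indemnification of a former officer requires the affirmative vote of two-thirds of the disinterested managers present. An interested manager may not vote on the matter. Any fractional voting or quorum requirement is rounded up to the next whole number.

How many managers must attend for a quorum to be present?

A majority of 20 is 11.

11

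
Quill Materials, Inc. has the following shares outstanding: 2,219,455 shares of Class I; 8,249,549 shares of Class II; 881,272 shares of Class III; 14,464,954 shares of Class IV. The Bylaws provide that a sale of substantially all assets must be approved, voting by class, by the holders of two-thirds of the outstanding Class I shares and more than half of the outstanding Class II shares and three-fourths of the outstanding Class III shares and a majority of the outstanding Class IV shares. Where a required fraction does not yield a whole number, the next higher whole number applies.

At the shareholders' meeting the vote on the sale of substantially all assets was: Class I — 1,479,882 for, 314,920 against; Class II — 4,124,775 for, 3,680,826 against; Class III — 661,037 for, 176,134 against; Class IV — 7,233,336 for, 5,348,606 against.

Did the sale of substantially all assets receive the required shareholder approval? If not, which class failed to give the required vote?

Class I: 2/3 of 2219455 = 1479636.67, rounded up to 1479637; 1,479,637 required, 1,479,882 in favor — approved.
Class II: a majority of 8249549 is 4124775; 4,124,775 required, 4,124,775 in favor — approved.
Class III: 3/4 of 881272 = 660954; 660,954 required, 661,037 in favor — approved.
Class IV: a majority of 14464954 is 7232478; 7,232,478 required, 7,233,336 in favor — approved.

Approved — every class gave the required vote.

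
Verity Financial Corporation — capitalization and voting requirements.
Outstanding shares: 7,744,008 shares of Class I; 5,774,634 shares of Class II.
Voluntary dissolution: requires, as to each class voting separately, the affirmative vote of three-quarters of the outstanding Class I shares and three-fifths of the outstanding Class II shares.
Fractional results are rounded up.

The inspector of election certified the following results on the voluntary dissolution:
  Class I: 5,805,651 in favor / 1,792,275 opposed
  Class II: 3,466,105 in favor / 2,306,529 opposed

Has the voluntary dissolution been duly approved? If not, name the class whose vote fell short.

Not approved — the Class I shares did not give the required vote.

Class I: 3/4 of 7744008 = 5808006; 5,808,006 required, 5,805,651 in favor — not approved.
Class II: 3/5 of 5774634 = 3464780.40, rounded up to 3464781; 3,464,781 required, 3,466,105 in favor — approved.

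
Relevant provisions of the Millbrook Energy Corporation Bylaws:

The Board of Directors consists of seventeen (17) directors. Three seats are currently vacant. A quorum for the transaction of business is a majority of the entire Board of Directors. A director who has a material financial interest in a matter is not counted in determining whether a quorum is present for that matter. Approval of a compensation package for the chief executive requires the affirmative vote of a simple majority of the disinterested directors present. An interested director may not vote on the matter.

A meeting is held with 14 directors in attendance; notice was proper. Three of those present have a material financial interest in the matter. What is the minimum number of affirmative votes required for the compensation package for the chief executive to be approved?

6

The compensation package for the chief executive requires a majority of the disinterested directors present (14 − 3 = 11).
A majority of 11 is 6.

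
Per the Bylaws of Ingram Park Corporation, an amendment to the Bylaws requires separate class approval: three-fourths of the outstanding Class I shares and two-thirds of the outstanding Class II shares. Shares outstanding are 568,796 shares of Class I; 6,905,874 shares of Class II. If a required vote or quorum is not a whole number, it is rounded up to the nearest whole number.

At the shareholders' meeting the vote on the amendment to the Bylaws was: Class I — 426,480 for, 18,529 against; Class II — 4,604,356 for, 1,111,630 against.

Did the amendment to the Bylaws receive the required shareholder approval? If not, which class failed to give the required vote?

Class I: 3/4 of 568796 = 426597; 426,597 required, 426,480 in favor — not approved.
Class II: 2/3 of 6905874 = 4603916; 4,603,916 required, 4,604,356 in favor — approved.

Not approved — the Class I shares did not give the required vote.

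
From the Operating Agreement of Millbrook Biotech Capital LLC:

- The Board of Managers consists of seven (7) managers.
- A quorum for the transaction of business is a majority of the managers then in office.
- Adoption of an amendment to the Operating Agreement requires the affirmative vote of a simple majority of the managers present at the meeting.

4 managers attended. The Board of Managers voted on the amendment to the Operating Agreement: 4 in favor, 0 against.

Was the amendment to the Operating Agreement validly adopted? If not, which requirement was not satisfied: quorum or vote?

Valid — all requirements satisfied.

Quorum: 4 present; quorum is 4. Satisfied.
Vote: the amendment to the Operating Agreement requires a majority of the managers present (4). A majority of 4 is 3, so 3 affirmative votes are needed; 4 voted in favor. Satisfied.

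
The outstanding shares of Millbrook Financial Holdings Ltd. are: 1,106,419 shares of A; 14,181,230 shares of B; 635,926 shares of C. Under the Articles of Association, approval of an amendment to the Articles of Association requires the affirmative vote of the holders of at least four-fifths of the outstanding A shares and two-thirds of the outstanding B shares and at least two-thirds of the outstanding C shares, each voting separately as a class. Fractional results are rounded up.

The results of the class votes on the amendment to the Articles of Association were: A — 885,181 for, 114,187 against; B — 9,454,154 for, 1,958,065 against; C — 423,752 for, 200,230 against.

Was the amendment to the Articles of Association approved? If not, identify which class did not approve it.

A: 4/5 of 1106419 = 885135.20, rounded up to 885136; 885,136 required, 885,181 in favor — approved.
B: 2/3 of 14181230 = 9454153.33, rounded up to 9454154; 9,454,154 required, 9,454,154 in favor — approved.
C: 2/3 of 635926 = 423950.67, rounded up to 423951; 423,951 required, 423,752 in favor — not approved.

Not approved — the C shares did not give the required vote.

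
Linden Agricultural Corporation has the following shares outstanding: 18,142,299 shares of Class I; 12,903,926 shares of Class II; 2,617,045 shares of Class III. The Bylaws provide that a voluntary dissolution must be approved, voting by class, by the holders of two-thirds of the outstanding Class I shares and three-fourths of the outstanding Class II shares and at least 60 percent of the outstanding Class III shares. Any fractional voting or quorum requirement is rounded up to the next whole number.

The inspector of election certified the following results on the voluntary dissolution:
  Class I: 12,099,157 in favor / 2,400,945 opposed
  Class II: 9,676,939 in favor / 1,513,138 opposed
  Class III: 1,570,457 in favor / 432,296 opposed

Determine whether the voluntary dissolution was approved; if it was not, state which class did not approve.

Class I: 2/3 of 18142299 = 12094866; 12,094,866 required, 12,099,157 in favor — approved.
Class II: 3/4 of 12903926 = 9677944.50, rounded up to 9677945; 9,677,945 required, 9,676,939 in favor — not approved.
Class III: 3/5 of 2617045 = 1570227; 1,570,227 required, 1,570,457 in favor — approved.

Not approved — the Class II shares did not give the required vote.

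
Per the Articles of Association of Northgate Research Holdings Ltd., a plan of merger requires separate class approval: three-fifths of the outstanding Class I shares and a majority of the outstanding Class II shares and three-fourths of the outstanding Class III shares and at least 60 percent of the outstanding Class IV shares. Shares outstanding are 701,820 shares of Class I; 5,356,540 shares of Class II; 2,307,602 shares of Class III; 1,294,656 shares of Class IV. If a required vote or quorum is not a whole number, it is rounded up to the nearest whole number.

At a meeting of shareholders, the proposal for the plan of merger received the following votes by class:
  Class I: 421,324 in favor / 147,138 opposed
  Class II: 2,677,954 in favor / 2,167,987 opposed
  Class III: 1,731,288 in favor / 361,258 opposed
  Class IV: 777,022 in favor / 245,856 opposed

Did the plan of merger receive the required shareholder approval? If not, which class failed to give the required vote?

Class I: 3/5 of 701820 = 421092; 421,092 required, 421,324 in favor — approved.
Class II: a majority of 5356540 is 2678271; 2,678,271 required, 2,677,954 in favor — not approved.
Class III: 3/4 of 2307602 = 1730701.50, rounded up to 1730702; 1,730,702 required, 1,731,288 in favor — approved.
Class IV: 3/5 of 1294656 = 776793.60, rounded up to 776794; 776,794 required, 777,022 in favor — approved.

Not approved — the Class II shares did not give the required vote.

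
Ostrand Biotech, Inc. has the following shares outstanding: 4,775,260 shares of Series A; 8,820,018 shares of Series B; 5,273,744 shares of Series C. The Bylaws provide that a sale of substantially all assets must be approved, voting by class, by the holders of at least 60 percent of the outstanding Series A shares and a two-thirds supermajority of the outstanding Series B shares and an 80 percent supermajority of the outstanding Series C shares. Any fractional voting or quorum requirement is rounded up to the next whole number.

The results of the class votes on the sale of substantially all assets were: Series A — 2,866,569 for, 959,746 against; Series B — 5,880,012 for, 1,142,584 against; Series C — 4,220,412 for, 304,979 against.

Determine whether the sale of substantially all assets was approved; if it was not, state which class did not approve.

Approved — every class gave the required vote.

Series A: 3/5 of 4775260 = 2865156; 2,865,156 required, 2,866,569 in favor — approved.
Series B: 2/3 of 8820018 = 5880012; 5,880,012 required, 5,880,012 in favor — approved.
Series C: 4/5 of 5273744 = 4218995.20, rounded up to 4218996; 4,218,996 required, 4,220,412 in favor — approved.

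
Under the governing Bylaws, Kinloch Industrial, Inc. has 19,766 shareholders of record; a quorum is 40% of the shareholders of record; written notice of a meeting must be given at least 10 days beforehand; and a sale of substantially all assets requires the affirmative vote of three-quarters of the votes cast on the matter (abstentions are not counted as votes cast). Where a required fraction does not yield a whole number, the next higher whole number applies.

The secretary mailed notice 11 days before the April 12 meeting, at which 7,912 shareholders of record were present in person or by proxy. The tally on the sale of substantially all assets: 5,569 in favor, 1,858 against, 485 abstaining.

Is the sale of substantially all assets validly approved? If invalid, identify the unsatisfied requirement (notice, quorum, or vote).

Invalid — vote requirement not satisfied.

Notice: 11 days given; 10 required. Satisfied.
Quorum: 40% of 19,766 = 7,906.40, rounded up to 7,907; 7,912 present. Satisfied.
Vote: requires three-fourths of the votes cast (7,912 − 485 abstaining = 7,427); 3/4 of 7427 = 5570.25, rounded up to 5571, so 5,571 needed; 5,569 in favor. Not satisfied.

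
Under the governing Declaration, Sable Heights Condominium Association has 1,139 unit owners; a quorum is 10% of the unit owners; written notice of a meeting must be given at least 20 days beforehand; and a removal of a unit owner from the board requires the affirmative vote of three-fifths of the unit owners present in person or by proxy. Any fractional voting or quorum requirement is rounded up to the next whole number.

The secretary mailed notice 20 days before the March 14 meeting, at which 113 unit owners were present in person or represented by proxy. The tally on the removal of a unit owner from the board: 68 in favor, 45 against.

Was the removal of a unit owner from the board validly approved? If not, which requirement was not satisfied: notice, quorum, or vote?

Invalid — quorum requirement not satisfied.

Notice: 20 days given; 20 required. Satisfied.
Quorum: 10% of 1,139 = 113.90, rounded up to 114; 113 present. Not satisfied.
Vote: requires three-fifths of those present (113); 3/5 of 113 = 67.80, rounded up to 68, so 68 needed; 68 in favor. Satisfied.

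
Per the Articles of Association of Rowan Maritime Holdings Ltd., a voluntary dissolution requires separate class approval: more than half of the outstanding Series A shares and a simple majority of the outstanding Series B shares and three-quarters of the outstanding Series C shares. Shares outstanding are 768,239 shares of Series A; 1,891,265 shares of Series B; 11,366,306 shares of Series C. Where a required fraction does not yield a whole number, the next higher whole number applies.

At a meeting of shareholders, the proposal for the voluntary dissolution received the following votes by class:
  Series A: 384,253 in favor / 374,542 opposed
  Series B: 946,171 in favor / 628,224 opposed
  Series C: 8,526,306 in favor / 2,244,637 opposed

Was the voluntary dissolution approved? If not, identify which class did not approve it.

Approved — every class gave the required vote.

Series A: a majority of 768239 is 384120; 384,120 required, 384,253 in favor — approved.
Series B: a majority of 1891265 is 945633; 945,633 required, 946,171 in favor — approved.
Series C: 3/4 of 11366306 = 8524729.50, rounded up to 8524730; 8,524,730 required, 8,526,306 in favor — approved.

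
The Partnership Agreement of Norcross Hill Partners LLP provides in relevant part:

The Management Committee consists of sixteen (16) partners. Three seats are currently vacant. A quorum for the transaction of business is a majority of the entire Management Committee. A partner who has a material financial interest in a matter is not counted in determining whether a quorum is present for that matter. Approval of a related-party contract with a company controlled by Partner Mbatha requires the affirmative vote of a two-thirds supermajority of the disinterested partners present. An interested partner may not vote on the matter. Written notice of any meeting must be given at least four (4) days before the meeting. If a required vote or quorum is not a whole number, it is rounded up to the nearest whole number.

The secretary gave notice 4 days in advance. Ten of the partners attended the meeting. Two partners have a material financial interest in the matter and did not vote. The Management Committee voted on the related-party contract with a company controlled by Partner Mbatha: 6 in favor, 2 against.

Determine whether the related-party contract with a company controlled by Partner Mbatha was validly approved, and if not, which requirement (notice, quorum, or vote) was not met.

Invalid — quorum requirement not satisfied.

Notice: 4 days given; 4 required (4 ≥ 4). Satisfied.
Quorum: 10 present, but the 2 interested partners do not count, leaving 8. Quorum is 9. Not satisfied.
Vote: the related-party contract with a company controlled by Partner Mbatha requires two-thirds of the disinterested partners present (10 − 2 = 8). 2/3 of 8 = 5.33, rounded up to 6, so 6 affirmative votes are needed; 6 voted in favor. Satisfied. (Moot — without a quorum no business can be validly transacted.)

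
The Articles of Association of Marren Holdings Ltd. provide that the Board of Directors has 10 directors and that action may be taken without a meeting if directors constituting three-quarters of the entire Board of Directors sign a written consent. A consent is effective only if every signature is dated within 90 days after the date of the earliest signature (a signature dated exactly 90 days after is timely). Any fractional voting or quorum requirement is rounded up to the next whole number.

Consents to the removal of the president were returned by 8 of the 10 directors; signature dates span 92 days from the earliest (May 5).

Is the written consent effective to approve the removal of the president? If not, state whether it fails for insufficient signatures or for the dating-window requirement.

Signatures required: three-quarters of 10 — 3/4 of 10 = 7.50, rounded up to 8, so 8 needed; 8 signed. Sufficient.
Dating window: the latest signature is 92 days after the earliest; the limit is 90 days. Outside the window.

Not effective — dating-window requirement not satisfied.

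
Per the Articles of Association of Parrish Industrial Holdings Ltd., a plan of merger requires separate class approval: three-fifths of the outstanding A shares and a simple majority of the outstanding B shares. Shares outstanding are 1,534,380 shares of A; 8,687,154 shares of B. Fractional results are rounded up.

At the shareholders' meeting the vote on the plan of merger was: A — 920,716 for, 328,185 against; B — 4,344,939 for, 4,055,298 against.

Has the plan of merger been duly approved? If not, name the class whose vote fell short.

A: 3/5 of 1534380 = 920628; 920,628 required, 920,716 in favor — approved.
B: a majority of 8687154 is 4343578; 4,343,578 required, 4,344,939 in favor — approved.

Approved — every class gave the required vote.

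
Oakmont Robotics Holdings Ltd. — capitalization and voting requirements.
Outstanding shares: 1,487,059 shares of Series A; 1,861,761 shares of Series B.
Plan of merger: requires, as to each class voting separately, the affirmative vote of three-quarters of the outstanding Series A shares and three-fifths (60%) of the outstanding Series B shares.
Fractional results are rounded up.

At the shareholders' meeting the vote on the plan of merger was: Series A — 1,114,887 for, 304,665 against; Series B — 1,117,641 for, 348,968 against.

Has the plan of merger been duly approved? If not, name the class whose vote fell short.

Not approved — the Series A shares did not give the required vote.

Series A: 3/4 of 1487059 = 1115294.25, rounded up to 1115295; 1,115,295 required, 1,114,887 in favor — not approved.
Series B: 3/5 of 1861761 = 1117056.60, rounded up to 1117057; 1,117,057 required, 1,117,641 in favor — approved.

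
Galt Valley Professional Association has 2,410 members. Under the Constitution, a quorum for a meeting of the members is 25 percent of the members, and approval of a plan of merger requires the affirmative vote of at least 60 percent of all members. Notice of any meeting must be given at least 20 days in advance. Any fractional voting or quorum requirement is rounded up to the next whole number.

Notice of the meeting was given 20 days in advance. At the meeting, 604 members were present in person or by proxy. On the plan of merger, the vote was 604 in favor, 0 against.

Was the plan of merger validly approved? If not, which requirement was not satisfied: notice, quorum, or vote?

Notice: 20 days given; 20 required. Satisfied.
Quorum: 25% of 2,410 = 602.50, rounded up to 603; 604 present. Satisfied.
Vote: requires three-fifths of all members (2,410); 3/5 of 2410 = 1446, so 1,446 needed; 604 in favor. Not satisfied.

Invalid — vote requirement not satisfied.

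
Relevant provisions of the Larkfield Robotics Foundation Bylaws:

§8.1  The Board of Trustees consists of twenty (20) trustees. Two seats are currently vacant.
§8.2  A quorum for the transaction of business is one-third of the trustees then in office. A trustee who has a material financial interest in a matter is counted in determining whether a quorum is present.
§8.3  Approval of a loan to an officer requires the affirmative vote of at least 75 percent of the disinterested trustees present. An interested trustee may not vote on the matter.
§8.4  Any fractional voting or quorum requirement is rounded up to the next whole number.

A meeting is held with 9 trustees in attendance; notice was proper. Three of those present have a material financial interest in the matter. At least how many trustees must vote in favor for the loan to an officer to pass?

The loan to an officer requires three-fourths of the disinterested trustees present (9 − 3 = 6).
3/4 of 6 = 4.50, rounded up to 5.

5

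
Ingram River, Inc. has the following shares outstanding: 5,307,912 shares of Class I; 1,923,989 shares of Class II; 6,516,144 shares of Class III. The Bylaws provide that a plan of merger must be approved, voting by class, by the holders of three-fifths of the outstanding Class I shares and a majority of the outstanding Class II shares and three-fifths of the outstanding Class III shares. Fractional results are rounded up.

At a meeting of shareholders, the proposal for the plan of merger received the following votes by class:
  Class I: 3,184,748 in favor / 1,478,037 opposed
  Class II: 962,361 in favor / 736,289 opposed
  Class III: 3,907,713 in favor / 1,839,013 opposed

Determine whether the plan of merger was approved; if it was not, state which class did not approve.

Class I: 3/5 of 5307912 = 3184747.20, rounded up to 3184748; 3,184,748 required, 3,184,748 in favor — approved.
Class II: a majority of 1923989 is 961995; 961,995 required, 962,361 in favor — approved.
Class III: 3/5 of 6516144 = 3909686.40, rounded up to 3909687; 3,909,687 required, 3,907,713 in favor — not approved.

Not approved — the Class III shares did not give the required vote.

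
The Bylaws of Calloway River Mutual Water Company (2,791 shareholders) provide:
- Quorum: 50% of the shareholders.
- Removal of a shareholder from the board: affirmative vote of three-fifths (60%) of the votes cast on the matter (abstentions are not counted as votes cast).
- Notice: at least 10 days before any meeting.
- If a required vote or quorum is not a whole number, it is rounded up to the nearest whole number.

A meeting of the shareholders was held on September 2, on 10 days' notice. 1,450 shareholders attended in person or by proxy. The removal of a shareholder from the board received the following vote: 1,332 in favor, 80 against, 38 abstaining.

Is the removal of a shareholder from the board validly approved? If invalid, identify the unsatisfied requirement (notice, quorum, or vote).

Valid — all requirements satisfied.

Notice: 10 days given; 10 required. Satisfied.
Quorum: 50% of 2,791 = 1,395.50, rounded up to 1,396; 1,450 present. Satisfied.
Vote: requires three-fifths of the votes cast (1,450 − 38 abstaining = 1,412); 3/5 of 1412 = 847.20, rounded up to 848, so 848 needed; 1,332 in favor. Satisfied.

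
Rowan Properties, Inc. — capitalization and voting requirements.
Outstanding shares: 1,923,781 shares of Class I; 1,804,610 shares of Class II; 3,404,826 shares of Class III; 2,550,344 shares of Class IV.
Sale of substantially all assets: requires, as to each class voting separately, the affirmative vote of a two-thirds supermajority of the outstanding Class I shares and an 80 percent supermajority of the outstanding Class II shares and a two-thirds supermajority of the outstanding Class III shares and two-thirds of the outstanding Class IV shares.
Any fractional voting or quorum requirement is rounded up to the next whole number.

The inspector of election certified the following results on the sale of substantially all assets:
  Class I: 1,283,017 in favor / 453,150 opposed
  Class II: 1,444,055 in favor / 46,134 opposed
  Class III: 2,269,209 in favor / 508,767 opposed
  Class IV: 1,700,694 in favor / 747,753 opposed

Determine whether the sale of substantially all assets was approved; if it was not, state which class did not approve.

Class I: 2/3 of 1923781 = 1282520.67, rounded up to 1282521; 1,282,521 required, 1,283,017 in favor — approved.
Class II: 4/5 of 1804610 = 1443688; 1,443,688 required, 1,444,055 in favor — approved.
Class III: 2/3 of 3404826 = 2269884; 2,269,884 required, 2,269,209 in favor — not approved.
Class IV: 2/3 of 2550344 = 1700229.33, rounded up to 1700230; 1,700,230 required, 1,700,694 in favor — approved.

Not approved — the Class III shares did not give the required vote.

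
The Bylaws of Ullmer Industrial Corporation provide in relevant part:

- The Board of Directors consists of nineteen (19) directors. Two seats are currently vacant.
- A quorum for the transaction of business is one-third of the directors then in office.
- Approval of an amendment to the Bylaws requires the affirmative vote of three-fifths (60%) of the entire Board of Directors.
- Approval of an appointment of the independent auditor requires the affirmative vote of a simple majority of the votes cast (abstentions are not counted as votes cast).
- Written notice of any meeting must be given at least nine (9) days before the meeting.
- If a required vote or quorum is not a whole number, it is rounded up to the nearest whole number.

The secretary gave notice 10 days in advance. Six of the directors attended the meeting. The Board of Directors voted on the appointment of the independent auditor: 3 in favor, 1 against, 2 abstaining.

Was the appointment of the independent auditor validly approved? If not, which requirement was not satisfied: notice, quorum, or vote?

Notice: 10 days given; 9 required (10 ≥ 9). Satisfied.
Quorum: 6 present; quorum is 6. Satisfied.
Vote: the appointment of the independent auditor requires a majority of the votes cast (6 present − 2 abstaining = 4). A majority of 4 is 3, so 3 affirmative votes are needed; 3 voted in favor. Satisfied.

Valid — all requirements satisfied.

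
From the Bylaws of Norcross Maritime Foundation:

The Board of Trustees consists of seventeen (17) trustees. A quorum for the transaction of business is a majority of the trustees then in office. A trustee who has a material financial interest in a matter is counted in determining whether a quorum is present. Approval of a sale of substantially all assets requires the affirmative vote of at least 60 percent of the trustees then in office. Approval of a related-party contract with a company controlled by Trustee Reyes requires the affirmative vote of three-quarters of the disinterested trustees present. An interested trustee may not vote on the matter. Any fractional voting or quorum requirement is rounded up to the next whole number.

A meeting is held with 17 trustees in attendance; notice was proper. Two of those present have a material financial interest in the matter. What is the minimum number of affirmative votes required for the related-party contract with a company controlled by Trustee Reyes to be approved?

12

The related-party contract with a company controlled by Trustee Reyes requires three-fourths of the disinterested trustees present (17 − 2 = 15).
3/4 of 15 = 11.25, rounded up to 12.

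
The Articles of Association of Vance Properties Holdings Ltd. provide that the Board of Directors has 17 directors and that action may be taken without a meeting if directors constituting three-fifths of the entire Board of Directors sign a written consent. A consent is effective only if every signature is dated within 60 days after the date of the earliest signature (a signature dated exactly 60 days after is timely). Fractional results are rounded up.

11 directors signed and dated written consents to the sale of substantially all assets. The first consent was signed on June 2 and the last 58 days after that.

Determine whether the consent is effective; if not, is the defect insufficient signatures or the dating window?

Effective — both the signature and dating-window requirements are satisfied.

Signatures required: three-fifths of 17 — 3/5 of 17 = 10.20, rounded up to 11, so 11 needed; 11 signed. Sufficient.
Dating window: the latest signature is 58 days after the earliest; the limit is 60 days. Within the window.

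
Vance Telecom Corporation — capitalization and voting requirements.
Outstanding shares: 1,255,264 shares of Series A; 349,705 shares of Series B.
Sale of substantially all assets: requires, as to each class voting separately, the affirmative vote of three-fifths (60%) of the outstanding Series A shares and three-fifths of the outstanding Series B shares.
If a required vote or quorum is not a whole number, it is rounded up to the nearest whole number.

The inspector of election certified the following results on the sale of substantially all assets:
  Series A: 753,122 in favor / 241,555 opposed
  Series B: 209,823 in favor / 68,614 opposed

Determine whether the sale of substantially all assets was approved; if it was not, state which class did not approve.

Series A: 3/5 of 1255264 = 753158.40, rounded up to 753159; 753,159 required, 753,122 in favor — not approved.
Series B: 3/5 of 349705 = 209823; 209,823 required, 209,823 in favor — approved.

Not approved — the Series A shares did not give the required vote.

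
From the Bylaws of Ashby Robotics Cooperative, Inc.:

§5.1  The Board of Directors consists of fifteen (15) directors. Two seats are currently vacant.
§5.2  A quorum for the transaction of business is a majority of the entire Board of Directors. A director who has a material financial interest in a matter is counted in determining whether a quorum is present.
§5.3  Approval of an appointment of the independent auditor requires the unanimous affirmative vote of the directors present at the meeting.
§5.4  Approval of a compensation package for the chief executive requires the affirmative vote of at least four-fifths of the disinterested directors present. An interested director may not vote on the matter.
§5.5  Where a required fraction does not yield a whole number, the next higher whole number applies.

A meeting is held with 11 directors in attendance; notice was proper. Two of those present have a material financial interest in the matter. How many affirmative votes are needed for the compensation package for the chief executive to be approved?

The compensation package for the chief executive requires four-fifths of the disinterested directors present (11 − 2 = 9).
4/5 of 9 = 7.20, rounded up to 8.

8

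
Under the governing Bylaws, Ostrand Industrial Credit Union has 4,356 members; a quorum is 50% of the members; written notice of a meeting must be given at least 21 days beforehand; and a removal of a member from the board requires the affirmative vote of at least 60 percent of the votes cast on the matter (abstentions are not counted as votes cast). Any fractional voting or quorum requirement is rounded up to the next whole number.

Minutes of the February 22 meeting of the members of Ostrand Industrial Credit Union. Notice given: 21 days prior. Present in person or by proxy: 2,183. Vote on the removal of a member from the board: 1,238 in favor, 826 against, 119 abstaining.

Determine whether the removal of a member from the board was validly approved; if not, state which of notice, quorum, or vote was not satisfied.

Invalid — vote requirement not satisfied.

Notice: 21 days given; 21 required. Satisfied.
Quorum: 50% of 4,356 = 2,178; 2,183 present. Satisfied.
Vote: requires three-fifths of the votes cast (2,183 − 119 abstaining = 2,064); 3/5 of 2064 = 1238.40, rounded up to 1239, so 1,239 needed; 1,238 in favor. Not satisfied.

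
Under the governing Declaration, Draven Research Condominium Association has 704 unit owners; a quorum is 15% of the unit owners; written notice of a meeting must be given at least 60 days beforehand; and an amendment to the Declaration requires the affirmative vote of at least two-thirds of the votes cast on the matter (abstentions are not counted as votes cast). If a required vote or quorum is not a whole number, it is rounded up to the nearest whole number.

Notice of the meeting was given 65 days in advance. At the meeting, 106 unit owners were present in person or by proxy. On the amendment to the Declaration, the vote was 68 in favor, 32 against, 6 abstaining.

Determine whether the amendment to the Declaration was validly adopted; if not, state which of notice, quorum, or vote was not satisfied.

Notice: 65 days given; 60 required. Satisfied.
Quorum: 15% of 704 = 105.60, rounded up to 106; 106 present. Satisfied.
Vote: requires two-thirds of the votes cast (106 − 6 abstaining = 100); 2/3 of 100 = 66.67, rounded up to 67, so 67 needed; 68 in favor. Satisfied.

Valid — all requirements satisfied.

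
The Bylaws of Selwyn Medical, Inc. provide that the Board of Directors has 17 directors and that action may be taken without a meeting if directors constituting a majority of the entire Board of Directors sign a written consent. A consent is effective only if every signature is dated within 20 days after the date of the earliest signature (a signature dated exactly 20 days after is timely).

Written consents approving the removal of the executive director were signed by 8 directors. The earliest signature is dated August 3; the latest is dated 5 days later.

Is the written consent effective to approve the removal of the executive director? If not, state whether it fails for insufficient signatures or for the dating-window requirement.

Signatures required: a majority of 17 — a majority of 17 is 9, so 9 needed; 8 signed. Insufficient.
Dating window: the latest signature is 5 days after the earliest; the limit is 20 days. Within the window.

Not effective — insufficient signatures.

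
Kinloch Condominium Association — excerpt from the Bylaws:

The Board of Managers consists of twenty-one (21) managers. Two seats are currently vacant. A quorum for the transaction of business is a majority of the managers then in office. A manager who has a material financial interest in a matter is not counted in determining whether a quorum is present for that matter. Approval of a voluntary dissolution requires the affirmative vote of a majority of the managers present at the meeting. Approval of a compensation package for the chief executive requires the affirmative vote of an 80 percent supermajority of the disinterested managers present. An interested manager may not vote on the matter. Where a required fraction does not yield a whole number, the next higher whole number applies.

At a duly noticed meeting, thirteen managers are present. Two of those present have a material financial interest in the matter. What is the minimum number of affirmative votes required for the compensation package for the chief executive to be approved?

9

The compensation package for the chief executive requires four-fifths of the disinterested managers present (13 − 2 = 11).
4/5 of 11 = 8.80, rounded up to 9.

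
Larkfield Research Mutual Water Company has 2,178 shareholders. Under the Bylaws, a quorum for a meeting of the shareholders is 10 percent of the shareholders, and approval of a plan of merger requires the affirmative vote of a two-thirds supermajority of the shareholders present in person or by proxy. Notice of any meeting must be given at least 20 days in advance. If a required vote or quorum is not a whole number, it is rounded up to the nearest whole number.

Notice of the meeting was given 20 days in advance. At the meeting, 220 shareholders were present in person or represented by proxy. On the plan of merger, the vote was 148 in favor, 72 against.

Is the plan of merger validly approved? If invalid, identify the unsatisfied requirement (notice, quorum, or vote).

Valid — all requirements satisfied.

Notice: 20 days given; 20 required. Satisfied.
Quorum: 10% of 2,178 = 217.80, rounded up to 218; 220 present. Satisfied.
Vote: requires two-thirds of those present (220); 2/3 of 220 = 146.67, rounded up to 147, so 147 needed; 148 in favor. Satisfied.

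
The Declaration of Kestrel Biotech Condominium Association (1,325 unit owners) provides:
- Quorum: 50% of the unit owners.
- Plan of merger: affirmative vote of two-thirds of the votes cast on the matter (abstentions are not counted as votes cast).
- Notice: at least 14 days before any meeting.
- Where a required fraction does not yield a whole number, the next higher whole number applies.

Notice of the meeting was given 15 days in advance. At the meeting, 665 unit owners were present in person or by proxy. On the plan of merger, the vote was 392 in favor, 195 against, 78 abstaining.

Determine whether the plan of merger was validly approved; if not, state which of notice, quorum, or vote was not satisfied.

Notice: 15 days given; 14 required. Satisfied.
Quorum: 50% of 1,325 = 662.50, rounded up to 663; 665 present. Satisfied.
Vote: requires two-thirds of the votes cast (665 − 78 abstaining = 587); 2/3 of 587 = 391.33, rounded up to 392, so 392 needed; 392 in favor. Satisfied.

Valid — all requirements satisfied.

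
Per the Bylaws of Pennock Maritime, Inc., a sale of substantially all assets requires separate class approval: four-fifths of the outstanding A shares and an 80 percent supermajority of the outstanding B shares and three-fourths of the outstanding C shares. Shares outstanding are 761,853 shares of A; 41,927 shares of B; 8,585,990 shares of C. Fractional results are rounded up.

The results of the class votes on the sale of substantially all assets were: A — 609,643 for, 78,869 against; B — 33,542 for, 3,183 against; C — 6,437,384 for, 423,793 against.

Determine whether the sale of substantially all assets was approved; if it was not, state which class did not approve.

Not approved — the C shares did not give the required vote.

A: 4/5 of 761853 = 609482.40, rounded up to 609483; 609,483 required, 609,643 in favor — approved.
B: 4/5 of 41927 = 33541.60, rounded up to 33542; 33,542 required, 33,542 in favor — approved.
C: 3/4 of 8585990 = 6439492.50, rounded up to 6439493; 6,439,493 required, 6,437,384 in favor — not approved.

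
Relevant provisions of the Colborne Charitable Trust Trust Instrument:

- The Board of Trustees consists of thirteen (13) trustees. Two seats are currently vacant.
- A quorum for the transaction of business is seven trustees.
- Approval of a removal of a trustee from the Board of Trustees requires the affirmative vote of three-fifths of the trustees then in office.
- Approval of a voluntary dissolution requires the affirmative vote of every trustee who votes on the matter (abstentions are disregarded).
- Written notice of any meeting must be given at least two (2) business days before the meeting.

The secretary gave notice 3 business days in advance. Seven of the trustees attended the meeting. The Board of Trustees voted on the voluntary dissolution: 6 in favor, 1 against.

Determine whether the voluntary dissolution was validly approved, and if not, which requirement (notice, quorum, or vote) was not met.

Notice: 3 business days given; 2 required (3 ≥ 2). Satisfied.
Quorum: 7 present; quorum is 7. Satisfied.
Vote: the voluntary dissolution requires the unanimous vote of the votes cast (7). Unanimous means all 7, so 7 affirmative votes are needed; 6 voted in favor. Not satisfied.

Invalid — vote requirement not satisfied.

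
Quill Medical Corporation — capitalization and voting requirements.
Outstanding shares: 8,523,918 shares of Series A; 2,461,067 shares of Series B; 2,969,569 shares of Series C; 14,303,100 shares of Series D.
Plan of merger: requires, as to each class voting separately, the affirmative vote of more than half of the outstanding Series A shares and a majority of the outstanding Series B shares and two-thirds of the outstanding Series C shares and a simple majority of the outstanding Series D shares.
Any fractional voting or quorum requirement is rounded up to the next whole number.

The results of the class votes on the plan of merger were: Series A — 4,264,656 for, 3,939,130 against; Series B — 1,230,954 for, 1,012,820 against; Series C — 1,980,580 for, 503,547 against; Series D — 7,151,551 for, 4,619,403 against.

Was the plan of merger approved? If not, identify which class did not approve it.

Approved — every class gave the required vote.

Series A: a majority of 8523918 is 4261960; 4,261,960 required, 4,264,656 in favor — approved.
Series B: a majority of 2461067 is 1230534; 1,230,534 required, 1,230,954 in favor — approved.
Series C: 2/3 of 2969569 = 1979712.67, rounded up to 1979713; 1,979,713 required, 1,980,580 in favor — approved.
Series D: a majority of 14303100 is 7151551; 7,151,551 required, 7,151,551 in favor — approved.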